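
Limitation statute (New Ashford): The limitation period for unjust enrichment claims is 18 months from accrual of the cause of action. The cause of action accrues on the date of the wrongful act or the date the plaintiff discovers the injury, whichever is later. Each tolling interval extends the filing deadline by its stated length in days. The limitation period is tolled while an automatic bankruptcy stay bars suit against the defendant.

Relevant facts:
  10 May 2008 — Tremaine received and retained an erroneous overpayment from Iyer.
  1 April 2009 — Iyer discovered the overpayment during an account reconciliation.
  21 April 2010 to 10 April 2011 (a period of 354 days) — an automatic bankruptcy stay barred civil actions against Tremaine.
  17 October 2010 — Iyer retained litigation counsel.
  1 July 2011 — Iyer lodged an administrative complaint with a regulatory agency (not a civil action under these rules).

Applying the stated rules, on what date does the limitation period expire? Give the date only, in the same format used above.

The claim accrued on 1 April 2009 — the later of the 10 May 2008 act and the 1 April 2009 discovery.
Adding the 18 months base period to 1 April 2009 gives a deadline of 1 October 2010, before any tolling.
The period was tolled for 354 days by the automatic bankruptcy stay (21 April 2010 to 10 April 2011), pushing the deadline to 20 September 2011.
The other events in the timeline have no effect on the limitation period under the stated rules.

20 September 2011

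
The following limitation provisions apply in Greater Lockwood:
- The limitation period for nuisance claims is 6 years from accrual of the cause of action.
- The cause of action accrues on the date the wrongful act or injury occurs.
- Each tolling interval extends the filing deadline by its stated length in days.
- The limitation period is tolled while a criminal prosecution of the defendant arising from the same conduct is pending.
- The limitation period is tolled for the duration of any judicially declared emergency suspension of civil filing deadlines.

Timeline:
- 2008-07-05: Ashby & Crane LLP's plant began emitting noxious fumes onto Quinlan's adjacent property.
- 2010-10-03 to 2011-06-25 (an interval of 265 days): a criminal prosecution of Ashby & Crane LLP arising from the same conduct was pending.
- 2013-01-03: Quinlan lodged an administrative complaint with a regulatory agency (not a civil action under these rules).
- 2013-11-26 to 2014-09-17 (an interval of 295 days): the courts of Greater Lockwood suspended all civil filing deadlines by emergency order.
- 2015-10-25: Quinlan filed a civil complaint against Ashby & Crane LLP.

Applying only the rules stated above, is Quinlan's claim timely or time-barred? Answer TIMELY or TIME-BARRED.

The claim accrued on 2008-07-05, when the wrongful act occurred.
Adding the 6 years base period to 2008-07-05 gives a deadline of 2014-07-05, before any tolling.
Because the pending criminal prosecution ran from 2010-10-03 to 2011-06-25, the deadline is extended by 265 days to 2015-03-27.
Because the emergency suspension of filing deadlines ran from 2013-11-26 to 2014-09-17, the deadline is extended by 295 days to 2016-01-16.
Nothing else in the chronology tolls or restarts the period.
Quinlan filed on 2015-10-25, before the 2016-01-16 deadline, so the action is timely.

TIMELY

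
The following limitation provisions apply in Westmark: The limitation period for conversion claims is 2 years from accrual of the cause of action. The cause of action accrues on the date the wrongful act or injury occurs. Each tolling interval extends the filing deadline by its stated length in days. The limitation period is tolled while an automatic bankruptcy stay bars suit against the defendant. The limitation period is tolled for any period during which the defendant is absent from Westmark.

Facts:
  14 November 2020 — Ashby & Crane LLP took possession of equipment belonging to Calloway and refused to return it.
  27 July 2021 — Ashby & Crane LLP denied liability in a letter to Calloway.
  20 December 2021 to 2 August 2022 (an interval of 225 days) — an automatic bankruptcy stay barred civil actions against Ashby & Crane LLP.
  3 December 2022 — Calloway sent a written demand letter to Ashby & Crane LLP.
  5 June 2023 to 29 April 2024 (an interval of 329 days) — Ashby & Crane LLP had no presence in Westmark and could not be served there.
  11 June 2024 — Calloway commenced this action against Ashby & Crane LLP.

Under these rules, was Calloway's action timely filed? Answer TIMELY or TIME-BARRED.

TIME-BARRED

The claim accrued on 14 November 2020, when the wrongful act occurred.
Adding the 2 years base period to 14 November 2020 gives a deadline of 14 November 2022, before any tolling.
The automatic bankruptcy stay from 20 December 2021 to 2 August 2022 tolled the period for 225 days, extending the deadline to 27 June 2023.
The period was tolled for 329 days by the defendant's absence from the jurisdiction (5 June 2023 to 29 April 2024), pushing the deadline to 21 May 2024.
The other events in the timeline have no effect on the limitation period under the stated rules.
Filing on 11 June 2024 missed the 21 May 2024 deadline — the action is time-barred.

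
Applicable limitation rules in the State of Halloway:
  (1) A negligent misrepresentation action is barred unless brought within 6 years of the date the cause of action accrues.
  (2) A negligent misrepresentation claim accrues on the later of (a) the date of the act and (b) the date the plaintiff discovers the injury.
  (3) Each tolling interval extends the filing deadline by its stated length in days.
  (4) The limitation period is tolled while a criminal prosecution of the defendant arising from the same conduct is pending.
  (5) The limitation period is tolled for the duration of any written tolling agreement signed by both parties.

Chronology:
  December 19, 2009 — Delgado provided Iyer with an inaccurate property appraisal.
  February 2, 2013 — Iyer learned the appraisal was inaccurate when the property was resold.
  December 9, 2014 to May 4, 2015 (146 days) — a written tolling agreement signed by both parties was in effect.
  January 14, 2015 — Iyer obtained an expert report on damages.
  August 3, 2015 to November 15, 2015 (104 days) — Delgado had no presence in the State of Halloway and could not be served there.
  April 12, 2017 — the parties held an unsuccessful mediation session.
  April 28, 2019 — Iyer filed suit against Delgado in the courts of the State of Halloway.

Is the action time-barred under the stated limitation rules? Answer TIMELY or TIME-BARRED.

TIMELY

Because discovery on February 2, 2013 post-dates the December 19, 2009 act, accrual under the later-of rule falls on February 2, 2013.
6 years from February 2, 2013 is February 2, 2019.
The written tolling agreement from December 9, 2014 to May 4, 2015 tolled the period for 146 days, extending the deadline to June 28, 2019.
The defendant's absence from the jurisdiction from August 3, 2015 to November 15, 2015 does not toll the period, because no stated rule makes the defendant's absence a tolling event.
None of the other events listed affects the running of the period under the stated rules.
The April 28, 2019 filing precedes the June 28, 2019 deadline; the claim is timely.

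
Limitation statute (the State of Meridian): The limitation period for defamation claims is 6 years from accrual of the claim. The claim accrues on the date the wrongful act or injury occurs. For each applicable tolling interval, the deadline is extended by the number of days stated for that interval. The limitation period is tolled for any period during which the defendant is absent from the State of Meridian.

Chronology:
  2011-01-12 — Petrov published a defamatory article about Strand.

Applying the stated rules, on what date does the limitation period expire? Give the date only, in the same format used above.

The claim accrued on 2011-01-12, the date of the act.
Adding the 6 years base period to 2011-01-12 gives a deadline of 2017-01-12, before any tolling.

2017-01-12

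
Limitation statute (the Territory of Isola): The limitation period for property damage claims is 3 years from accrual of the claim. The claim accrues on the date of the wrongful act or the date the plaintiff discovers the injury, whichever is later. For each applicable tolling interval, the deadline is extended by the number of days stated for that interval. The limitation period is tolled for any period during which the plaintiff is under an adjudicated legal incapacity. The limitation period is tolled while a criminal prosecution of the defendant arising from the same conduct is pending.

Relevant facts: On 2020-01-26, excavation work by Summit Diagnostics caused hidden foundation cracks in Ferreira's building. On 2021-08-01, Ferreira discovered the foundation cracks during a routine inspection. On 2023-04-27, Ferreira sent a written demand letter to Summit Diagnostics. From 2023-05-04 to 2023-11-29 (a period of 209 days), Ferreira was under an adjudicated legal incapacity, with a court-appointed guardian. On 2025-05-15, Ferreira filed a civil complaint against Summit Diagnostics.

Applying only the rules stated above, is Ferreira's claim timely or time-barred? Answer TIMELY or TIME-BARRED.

Taking the later of the act (2020-01-26) and discovery (2021-08-01), the claim accrued on 2021-08-01.
The untolled deadline — 3 years after 2021-08-01 — is 2024-08-01.
The plaintiff's legal incapacity from 2023-05-04 to 2023-11-29 tolled the period for 209 days, extending the deadline to 2025-02-26.
The other events in the timeline have no effect on the limitation period under the stated rules.
Filing on 2025-05-15 missed the 2025-02-26 deadline — the action is time-barred.

TIME-BARRED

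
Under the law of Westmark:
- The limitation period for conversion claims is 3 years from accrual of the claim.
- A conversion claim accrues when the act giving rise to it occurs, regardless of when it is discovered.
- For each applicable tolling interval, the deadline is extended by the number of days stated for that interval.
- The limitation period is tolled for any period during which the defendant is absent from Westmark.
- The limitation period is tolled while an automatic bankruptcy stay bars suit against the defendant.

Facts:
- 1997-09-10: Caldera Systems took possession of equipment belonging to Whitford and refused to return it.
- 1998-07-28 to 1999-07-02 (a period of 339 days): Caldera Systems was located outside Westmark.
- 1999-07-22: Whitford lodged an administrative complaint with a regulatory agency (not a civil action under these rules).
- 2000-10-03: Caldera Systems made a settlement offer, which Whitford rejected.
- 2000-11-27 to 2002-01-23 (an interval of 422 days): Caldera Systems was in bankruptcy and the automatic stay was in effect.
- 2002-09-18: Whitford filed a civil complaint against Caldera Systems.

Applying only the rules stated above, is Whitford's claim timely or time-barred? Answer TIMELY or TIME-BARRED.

The claim accrued on 1997-09-10, when the wrongful act occurred.
Adding the 3 years base period to 1997-09-10 gives a deadline of 2000-09-10, before any tolling.
Because the defendant's absence from the jurisdiction ran from 1998-07-28 to 1999-07-02, the deadline is extended by 339 days to 2001-08-15.
Because the automatic bankruptcy stay ran from 2000-11-27 to 2002-01-23, the deadline is extended by 422 days to 2002-10-11.
Nothing else in the chronology tolls or restarts the period.
Whitford filed on 2002-09-18, before the 2002-10-11 deadline, so the action is timely.

TIMELY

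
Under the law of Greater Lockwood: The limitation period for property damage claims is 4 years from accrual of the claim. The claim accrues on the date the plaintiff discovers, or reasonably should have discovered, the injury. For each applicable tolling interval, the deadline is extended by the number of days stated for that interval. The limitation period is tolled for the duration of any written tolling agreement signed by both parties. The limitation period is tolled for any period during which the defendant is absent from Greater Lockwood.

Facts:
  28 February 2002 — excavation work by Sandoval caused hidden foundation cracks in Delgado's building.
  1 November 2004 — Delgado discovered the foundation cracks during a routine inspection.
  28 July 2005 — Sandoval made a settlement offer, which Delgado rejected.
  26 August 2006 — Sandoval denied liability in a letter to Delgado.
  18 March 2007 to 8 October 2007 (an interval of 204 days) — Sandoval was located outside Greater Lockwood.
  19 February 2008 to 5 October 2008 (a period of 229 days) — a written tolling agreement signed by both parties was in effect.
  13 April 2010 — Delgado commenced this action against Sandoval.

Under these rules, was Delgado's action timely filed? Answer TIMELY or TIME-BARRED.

TIME-BARRED

Accrual is tied to discovery, so the period began on 1 November 2004 rather than on 28 February 2002 when the act occurred.
4 years from 1 November 2004 is 1 November 2008.
The period was tolled for 204 days by the defendant's absence from the jurisdiction (18 March 2007 to 8 October 2007), pushing the deadline to 24 May 2009.
Because the written tolling agreement ran from 19 February 2008 to 5 October 2008, the deadline is extended by 229 days to 8 January 2010.
None of the other events listed affects the running of the period under the stated rules.
Delgado filed on 13 April 2010, after the 8 January 2010 deadline, so the action is time-barred.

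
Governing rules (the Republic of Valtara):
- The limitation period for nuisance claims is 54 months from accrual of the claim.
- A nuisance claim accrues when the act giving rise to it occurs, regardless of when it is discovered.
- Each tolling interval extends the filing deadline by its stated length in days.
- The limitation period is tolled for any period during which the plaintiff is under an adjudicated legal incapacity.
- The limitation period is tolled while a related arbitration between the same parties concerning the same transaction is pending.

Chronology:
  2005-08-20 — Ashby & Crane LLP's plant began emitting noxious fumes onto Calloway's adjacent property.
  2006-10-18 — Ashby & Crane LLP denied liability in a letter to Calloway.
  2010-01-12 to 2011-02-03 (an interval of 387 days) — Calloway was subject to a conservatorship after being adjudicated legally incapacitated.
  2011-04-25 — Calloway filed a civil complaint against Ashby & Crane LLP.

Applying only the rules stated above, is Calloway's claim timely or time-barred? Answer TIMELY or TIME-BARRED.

The claim accrued on 2005-08-20, the date of the act.
Adding the 54 months base period to 2005-08-20 gives a deadline of 2010-02-20, before any tolling.
The period was tolled for 387 days by the plaintiff's legal incapacity (2010-01-12 to 2011-02-03), pushing the deadline to 2011-03-14.
Nothing else in the chronology tolls or restarts the period.
Calloway filed on 2011-04-25, after the 2011-03-14 deadline, so the action is time-barred.

TIME-BARRED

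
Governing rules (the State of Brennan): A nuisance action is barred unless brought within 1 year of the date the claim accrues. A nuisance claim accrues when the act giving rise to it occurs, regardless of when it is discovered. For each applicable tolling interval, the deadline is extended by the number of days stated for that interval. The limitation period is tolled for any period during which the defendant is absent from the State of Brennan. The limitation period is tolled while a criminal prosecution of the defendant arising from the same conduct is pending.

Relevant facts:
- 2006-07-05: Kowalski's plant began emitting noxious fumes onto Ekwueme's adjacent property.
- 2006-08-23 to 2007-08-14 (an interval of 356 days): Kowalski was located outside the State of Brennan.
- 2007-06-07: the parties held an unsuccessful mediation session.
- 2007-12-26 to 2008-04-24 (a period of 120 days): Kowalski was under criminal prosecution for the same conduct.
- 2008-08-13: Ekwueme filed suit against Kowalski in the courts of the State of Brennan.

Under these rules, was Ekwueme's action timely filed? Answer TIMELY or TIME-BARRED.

The limitation period began to run on 2006-07-05.
The untolled deadline — 1 year after 2006-07-05 — is 2007-07-05.
The defendant's absence from the jurisdiction from 2006-08-23 to 2007-08-14 tolled the period for 356 days, extending the deadline to 2008-06-25.
The pending criminal prosecution from 2007-12-26 to 2008-04-24 tolled the period for 120 days, extending the deadline to 2008-10-23.
Nothing else in the chronology tolls or restarts the period.
The 2008-08-13 filing precedes the 2008-10-23 deadline; the claim is timely.

TIMELY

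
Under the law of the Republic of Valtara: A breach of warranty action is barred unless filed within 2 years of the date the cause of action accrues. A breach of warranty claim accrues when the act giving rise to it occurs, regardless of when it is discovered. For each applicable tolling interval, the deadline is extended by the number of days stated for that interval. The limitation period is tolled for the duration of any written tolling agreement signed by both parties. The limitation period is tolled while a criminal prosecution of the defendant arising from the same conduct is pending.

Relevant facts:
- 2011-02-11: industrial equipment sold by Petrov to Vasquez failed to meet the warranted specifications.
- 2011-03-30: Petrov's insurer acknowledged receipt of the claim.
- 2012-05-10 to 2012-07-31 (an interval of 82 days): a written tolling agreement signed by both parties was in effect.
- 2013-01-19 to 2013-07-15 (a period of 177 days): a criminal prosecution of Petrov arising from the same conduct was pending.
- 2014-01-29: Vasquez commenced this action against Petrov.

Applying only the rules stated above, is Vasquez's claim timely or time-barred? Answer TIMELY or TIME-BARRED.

The limitation period began to run on 2011-02-11.
2 years from 2011-02-11 is 2013-02-11.
The period was tolled for 82 days by the written tolling agreement (2012-05-10 to 2012-07-31), pushing the deadline to 2013-05-04.
The pending criminal prosecution from 2013-01-19 to 2013-07-15 tolled the period for 177 days, extending the deadline to 2013-10-28.
The other events in the timeline have no effect on the limitation period under the stated rules.
The 2014-01-29 filing falls after the 2013-10-28 deadline; the claim is time-barred.

TIME-BARRED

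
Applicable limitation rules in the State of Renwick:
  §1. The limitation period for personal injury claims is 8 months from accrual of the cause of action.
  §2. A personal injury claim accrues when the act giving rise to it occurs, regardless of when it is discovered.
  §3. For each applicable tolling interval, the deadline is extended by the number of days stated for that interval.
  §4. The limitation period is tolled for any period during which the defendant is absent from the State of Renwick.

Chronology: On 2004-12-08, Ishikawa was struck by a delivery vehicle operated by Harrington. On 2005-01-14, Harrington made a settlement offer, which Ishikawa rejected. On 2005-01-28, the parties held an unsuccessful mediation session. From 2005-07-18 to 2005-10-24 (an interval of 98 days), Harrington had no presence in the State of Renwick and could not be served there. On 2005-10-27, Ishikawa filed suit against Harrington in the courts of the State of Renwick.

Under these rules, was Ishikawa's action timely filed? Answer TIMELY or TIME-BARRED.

The limitation period began to run on 2004-12-08.
Adding the 8 months base period to 2004-12-08 gives a deadline of 2005-08-08, before any tolling.
Because the defendant's absence from the jurisdiction ran from 2005-07-18 to 2005-10-24, the deadline is extended by 98 days to 2005-11-14.
The other events in the timeline have no effect on the limitation period under the stated rules.
Ishikawa filed on 2005-10-27, before the 2005-11-14 deadline, so the action is timely.

TIMELY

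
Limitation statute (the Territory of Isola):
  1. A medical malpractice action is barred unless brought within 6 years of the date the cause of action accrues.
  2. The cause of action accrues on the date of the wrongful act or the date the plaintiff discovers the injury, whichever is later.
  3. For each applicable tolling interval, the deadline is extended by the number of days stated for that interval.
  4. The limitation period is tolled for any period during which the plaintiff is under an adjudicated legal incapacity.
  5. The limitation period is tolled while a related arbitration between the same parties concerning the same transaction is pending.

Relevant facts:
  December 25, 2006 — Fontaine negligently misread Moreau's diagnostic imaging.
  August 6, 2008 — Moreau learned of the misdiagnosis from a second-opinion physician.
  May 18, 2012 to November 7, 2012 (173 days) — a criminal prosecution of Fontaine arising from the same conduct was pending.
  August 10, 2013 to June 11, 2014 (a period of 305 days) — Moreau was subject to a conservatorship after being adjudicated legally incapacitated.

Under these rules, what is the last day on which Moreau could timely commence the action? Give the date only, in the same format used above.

June 7, 2015

Taking the later of the act (December 25, 2006) and discovery (August 6, 2008), the claim accrued on August 6, 2008.
6 years from August 6, 2008 is August 6, 2014.
The plaintiff's legal incapacity from August 10, 2013 to June 11, 2014 tolled the period for 305 days, extending the deadline to June 7, 2015.
Although a criminal prosecution ran from May 18, 2012 to November 7, 2012, the stated rules do not make that a tolling event, so it is disregarded.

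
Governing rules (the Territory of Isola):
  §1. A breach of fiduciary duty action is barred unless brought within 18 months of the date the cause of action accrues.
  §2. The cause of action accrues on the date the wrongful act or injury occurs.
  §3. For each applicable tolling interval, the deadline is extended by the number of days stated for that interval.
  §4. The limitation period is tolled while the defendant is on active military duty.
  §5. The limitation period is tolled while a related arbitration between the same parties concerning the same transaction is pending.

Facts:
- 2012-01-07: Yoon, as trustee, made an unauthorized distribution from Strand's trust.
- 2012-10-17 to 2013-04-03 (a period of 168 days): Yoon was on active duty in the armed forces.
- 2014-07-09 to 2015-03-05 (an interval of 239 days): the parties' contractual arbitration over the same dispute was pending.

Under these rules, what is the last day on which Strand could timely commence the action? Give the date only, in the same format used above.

2013-12-22

The claim accrued on 2012-01-07, when the wrongful act occurred.
Adding the 18 months base period to 2012-01-07 gives a deadline of 2013-07-07, before any tolling.
The defendant's active military service from 2012-10-17 to 2013-04-03 tolled the period for 168 days, extending the deadline to 2013-12-22.
By the time the pending related arbitration began on 2014-07-09, the limitation period had already expired on 2013-12-22; that interval cannot revive it.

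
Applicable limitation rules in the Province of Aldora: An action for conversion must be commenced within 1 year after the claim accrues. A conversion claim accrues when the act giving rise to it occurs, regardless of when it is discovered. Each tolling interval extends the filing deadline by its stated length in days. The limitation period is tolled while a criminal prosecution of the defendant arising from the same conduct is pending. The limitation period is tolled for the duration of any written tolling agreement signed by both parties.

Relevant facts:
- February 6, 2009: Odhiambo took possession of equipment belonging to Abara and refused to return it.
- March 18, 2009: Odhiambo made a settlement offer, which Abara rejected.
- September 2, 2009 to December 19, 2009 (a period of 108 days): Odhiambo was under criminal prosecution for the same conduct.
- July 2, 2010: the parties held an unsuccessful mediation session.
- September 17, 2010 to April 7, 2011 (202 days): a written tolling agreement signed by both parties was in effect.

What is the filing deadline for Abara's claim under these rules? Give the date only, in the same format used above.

The limitation period began to run on February 6, 2009.
Adding the 1 year base period to February 6, 2009 gives a deadline of February 6, 2010, before any tolling.
The period was tolled for 108 days by the pending criminal prosecution (September 2, 2009 to December 19, 2009), pushing the deadline to May 25, 2010.
The written tolling agreement from September 17, 2010 to April 7, 2011 began after the period had already run on May 25, 2010, so it has no tolling effect.
Nothing else in the chronology tolls or restarts the period.

May 25, 2010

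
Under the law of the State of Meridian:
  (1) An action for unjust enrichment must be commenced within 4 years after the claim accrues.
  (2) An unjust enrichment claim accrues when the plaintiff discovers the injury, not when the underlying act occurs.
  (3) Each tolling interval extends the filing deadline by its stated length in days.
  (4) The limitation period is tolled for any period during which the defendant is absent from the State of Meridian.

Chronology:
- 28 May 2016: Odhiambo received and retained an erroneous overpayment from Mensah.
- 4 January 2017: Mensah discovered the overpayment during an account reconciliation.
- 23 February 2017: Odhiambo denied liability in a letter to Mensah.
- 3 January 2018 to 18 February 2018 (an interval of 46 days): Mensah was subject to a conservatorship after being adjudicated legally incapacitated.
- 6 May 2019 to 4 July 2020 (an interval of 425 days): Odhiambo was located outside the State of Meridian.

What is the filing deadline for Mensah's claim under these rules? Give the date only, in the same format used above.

5 March 2022

Accrual is tied to discovery, so the period began on 4 January 2017 rather than on 28 May 2016 when the act occurred.
The untolled deadline — 4 years after 4 January 2017 — is 4 January 2021.
Because the defendant's absence from the jurisdiction ran from 6 May 2019 to 4 July 2020, the deadline is extended by 425 days to 5 March 2022.
The plaintiff's legal incapacity from 3 January 2018 to 18 February 2018 does not toll the period, because no stated rule makes the plaintiff's incapacity a tolling event.
The other events in the timeline have no effect on the limitation period under the stated rules.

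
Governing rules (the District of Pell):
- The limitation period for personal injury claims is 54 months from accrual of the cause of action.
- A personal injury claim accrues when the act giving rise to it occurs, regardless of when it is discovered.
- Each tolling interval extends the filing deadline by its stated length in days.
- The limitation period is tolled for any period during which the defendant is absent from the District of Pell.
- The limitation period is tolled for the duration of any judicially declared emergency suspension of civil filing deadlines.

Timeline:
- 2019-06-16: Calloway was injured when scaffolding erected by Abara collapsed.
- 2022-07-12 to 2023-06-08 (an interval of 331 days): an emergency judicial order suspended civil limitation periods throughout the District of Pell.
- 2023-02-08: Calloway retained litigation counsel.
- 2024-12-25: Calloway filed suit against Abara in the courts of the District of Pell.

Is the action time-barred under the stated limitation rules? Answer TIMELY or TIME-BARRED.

The claim accrued on 2019-06-16, when the wrongful act occurred.
54 months from 2019-06-16 is 2023-12-16.
The period was tolled for 331 days by the emergency suspension of filing deadlines (2022-07-12 to 2023-06-08), pushing the deadline to 2024-11-11.
None of the other events listed affects the running of the period under the stated rules.
The 2024-12-25 filing falls after the 2024-11-11 deadline; the claim is time-barred.

TIME-BARRED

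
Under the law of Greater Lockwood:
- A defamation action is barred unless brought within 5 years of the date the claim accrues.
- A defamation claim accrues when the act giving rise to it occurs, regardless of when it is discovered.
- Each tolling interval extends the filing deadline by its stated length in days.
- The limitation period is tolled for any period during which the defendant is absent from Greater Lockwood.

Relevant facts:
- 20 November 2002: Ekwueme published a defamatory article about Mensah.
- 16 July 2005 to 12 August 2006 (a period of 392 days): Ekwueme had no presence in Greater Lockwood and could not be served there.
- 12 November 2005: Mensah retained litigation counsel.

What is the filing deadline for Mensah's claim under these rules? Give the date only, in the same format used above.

The limitation period began to run on 20 November 2002.
5 years from 20 November 2002 is 20 November 2007.
Because the defendant's absence from the jurisdiction ran from 16 July 2005 to 12 August 2006, the deadline is extended by 392 days to 16 December 2008.
Nothing else in the chronology tolls or restarts the period.

16 December 2008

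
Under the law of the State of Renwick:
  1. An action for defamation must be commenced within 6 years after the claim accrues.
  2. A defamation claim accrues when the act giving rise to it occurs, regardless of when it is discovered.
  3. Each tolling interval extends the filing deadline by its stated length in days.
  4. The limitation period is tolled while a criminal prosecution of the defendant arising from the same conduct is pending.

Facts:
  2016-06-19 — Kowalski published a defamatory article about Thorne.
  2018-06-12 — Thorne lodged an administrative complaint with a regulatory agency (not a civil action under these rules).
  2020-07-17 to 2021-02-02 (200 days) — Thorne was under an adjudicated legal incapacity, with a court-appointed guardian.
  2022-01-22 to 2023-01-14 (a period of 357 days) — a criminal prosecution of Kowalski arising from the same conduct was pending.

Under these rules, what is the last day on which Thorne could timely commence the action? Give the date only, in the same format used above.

2023-06-11

The limitation period began to run on 2016-06-19.
6 years from 2016-06-19 is 2022-06-19.
Because the pending criminal prosecution ran from 2022-01-22 to 2023-01-14, the deadline is extended by 357 days to 2023-06-11.
Although the plaintiff's incapacity ran from 2020-07-17 to 2021-02-02, the stated rules do not make that a tolling event, so it is disregarded.
Nothing else in the chronology tolls or restarts the period.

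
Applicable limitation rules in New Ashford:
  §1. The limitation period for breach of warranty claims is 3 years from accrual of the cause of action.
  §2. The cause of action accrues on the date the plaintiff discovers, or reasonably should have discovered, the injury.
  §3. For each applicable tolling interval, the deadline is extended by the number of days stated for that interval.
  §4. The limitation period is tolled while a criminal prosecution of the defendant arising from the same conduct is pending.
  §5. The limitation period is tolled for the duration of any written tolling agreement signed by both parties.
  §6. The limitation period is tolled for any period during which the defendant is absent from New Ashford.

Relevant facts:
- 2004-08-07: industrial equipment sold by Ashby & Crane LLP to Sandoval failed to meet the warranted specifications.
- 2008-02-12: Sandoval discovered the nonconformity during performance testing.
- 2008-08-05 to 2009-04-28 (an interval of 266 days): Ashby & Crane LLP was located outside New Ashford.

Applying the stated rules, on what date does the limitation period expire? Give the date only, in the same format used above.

Accrual is tied to discovery, so the period began on 2008-02-12 rather than on 2004-08-07 when the act occurred.
3 years from 2008-02-12 is 2011-02-12.
Because the defendant's absence from the jurisdiction ran from 2008-08-05 to 2009-04-28, the deadline is extended by 266 days to 2011-11-05.

2011-11-05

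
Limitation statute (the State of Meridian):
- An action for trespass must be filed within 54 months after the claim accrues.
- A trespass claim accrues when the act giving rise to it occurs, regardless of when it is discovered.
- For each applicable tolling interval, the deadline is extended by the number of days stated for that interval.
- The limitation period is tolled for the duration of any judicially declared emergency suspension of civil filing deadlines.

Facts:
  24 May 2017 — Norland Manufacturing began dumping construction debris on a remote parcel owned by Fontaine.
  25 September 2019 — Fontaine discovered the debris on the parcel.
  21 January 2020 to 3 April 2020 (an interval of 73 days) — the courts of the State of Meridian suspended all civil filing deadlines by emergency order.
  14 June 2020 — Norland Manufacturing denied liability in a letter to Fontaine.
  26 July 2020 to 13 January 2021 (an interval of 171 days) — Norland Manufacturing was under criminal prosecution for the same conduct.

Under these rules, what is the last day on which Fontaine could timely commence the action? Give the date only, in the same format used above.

Because the rule ties accrual to occurrence, the claim accrued on 24 May 2017, not on the 25 September 2019 discovery date.
The untolled deadline — 54 months after 24 May 2017 — is 24 November 2021.
Because the emergency suspension of filing deadlines ran from 21 January 2020 to 3 April 2020, the deadline is extended by 73 days to 5 February 2022.
The pending criminal prosecution from 26 July 2020 to 13 January 2021 does not toll the period, because no stated rule makes a criminal prosecution a tolling event.
None of the other events listed affects the running of the period under the stated rules.

5 February 2022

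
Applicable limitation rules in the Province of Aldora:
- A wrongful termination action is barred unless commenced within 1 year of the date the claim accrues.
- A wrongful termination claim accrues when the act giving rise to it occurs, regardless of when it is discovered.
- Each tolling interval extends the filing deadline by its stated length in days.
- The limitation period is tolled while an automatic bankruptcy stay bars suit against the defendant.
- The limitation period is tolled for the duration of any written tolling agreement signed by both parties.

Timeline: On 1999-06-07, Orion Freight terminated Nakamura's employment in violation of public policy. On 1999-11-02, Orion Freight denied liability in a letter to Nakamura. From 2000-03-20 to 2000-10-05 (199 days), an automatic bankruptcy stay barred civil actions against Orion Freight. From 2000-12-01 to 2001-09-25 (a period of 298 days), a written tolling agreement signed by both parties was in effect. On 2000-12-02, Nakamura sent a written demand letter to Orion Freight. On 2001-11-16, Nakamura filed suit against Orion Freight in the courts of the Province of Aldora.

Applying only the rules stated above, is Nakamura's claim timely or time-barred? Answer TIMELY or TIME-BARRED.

TIME-BARRED

The claim accrued on 1999-06-07, when the wrongful act occurred.
1 year from 1999-06-07 is 2000-06-07.
The automatic bankruptcy stay from 2000-03-20 to 2000-10-05 tolled the period for 199 days, extending the deadline to 2000-12-23.
The period was tolled for 298 days by the written tolling agreement (2000-12-01 to 2001-09-25), pushing the deadline to 2001-10-17.
The other events in the timeline have no effect on the limitation period under the stated rules.
The 2001-11-16 filing falls after the 2001-10-17 deadline; the claim is time-barred.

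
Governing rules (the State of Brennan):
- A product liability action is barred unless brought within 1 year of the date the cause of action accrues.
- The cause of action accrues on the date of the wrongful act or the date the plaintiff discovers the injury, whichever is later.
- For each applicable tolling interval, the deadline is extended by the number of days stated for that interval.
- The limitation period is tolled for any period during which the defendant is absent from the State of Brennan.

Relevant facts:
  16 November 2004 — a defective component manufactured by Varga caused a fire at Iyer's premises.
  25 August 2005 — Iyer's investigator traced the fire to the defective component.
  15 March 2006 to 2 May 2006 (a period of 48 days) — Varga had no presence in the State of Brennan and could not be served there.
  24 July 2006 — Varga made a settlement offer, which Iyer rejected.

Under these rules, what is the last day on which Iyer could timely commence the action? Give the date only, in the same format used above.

12 October 2006

Taking the later of the act (16 November 2004) and discovery (25 August 2005), the claim accrued on 25 August 2005.
1 year from 25 August 2005 is 25 August 2006.
The defendant's absence from the jurisdiction from 15 March 2006 to 2 May 2006 tolled the period for 48 days, extending the deadline to 12 October 2006.
None of the other events listed affects the running of the period under the stated rules.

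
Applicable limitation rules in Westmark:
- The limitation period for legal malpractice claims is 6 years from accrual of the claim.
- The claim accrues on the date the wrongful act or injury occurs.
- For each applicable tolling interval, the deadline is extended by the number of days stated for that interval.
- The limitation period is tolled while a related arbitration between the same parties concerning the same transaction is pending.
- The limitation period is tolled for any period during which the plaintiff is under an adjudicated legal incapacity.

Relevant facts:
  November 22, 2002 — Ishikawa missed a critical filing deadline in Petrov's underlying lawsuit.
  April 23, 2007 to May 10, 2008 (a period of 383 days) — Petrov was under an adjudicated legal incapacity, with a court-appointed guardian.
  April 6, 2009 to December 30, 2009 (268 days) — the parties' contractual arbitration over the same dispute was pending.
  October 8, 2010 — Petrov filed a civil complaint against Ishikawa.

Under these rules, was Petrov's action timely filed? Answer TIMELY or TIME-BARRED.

The limitation period began to run on November 22, 2002.
6 years from November 22, 2002 is November 22, 2008.
The period was tolled for 383 days by the plaintiff's legal incapacity (April 23, 2007 to May 10, 2008), pushing the deadline to December 10, 2009.
Because the pending related arbitration ran from April 6, 2009 to December 30, 2009, the deadline is extended by 268 days to September 4, 2010.
Petrov filed on October 8, 2010, after the September 4, 2010 deadline, so the action is time-barred.

TIME-BARRED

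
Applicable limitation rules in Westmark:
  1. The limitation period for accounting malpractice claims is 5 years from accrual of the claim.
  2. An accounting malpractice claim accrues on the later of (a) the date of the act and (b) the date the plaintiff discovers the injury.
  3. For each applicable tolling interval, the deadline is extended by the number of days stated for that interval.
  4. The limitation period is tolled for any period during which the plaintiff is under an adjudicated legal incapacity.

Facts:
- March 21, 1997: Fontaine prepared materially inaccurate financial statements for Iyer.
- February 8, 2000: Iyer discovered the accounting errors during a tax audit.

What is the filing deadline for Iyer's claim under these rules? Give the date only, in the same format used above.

February 8, 2005

The claim accrued on February 8, 2000 — the later of the March 21, 1997 act and the February 8, 2000 discovery.
The untolled deadline — 5 years after February 8, 2000 — is February 8, 2005.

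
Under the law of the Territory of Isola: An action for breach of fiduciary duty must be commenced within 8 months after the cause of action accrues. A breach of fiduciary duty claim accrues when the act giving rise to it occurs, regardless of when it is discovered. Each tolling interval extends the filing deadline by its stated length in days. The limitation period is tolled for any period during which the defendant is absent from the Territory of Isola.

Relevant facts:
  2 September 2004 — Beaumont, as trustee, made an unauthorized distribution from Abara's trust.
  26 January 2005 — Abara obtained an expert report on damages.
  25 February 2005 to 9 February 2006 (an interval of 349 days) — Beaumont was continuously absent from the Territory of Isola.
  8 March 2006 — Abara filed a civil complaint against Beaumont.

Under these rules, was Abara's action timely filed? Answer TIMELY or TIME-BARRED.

TIMELY

The limitation period began to run on 2 September 2004.
The untolled deadline — 8 months after 2 September 2004 — is 2 May 2005.
Because the defendant's absence from the jurisdiction ran from 25 February 2005 to 9 February 2006, the deadline is extended by 349 days to 16 April 2006.
None of the other events listed affects the running of the period under the stated rules.
Filing on 8 March 2006 beat the 16 April 2006 deadline — the action is timely.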